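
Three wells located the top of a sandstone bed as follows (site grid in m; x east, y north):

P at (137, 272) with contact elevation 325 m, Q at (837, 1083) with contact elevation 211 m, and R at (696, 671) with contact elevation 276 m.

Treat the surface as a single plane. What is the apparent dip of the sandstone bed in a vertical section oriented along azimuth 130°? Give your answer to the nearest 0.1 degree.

7.6°

Two edge vectors: P→Q = (700, 811, -114), P→R = (559, 399, -49).
Normal n = (P→Q) × (P→R) = (5747, -29426, -174049).
So ∂z/∂x = −n_x/n_z = 0.03302 and ∂z/∂y = −n_y/n_z = −0.16907.
Unit vector along 130° is (sin 130°, cos 130°) = (0.7660, -0.6428).
Slope in that direction = a·(0.7660) + b·(-0.6428) = 0.13397.
Apparent dip = arctan|0.13397| = 7.6° (true dip is 9.8°, so apparent ≤ true as expected).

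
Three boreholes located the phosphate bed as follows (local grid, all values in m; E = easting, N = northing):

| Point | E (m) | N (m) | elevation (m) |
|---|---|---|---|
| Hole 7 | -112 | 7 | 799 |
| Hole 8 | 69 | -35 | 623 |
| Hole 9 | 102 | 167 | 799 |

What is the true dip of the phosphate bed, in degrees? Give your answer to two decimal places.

51.10°

Two edge vectors: Hole 7→Hole 8 = (181, -42, -176), Hole 7→Hole 9 = (214, 160, 0).
Normal n = (Hole 7→Hole 8) × (Hole 7→Hole 9) = (28160, -37664, 37948).
So ∂z/∂E = −n_x/n_z = −0.74207 and ∂z/∂N = −n_y/n_z = 0.99252.
Gradient magnitude |∇z| = √(a² + b²) = √(0.55067 + 0.98509) = 1.23926.
True dip = arctan(1.23926) = 51.10°, dipping toward SE (azimuth ≈ 143°).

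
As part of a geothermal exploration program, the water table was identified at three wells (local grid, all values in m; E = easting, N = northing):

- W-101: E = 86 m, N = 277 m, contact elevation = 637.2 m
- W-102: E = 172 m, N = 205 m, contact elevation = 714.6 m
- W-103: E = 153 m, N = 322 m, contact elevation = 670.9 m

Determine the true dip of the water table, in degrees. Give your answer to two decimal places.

36.09°

Let the plane be z = a·E + b·N + c.
W-102−W-101: 86a − 72b = 77.4;  W-103−W-101: 67a + 45b = 33.7.
Solving gives a = 0.67971, b = −0.26312.
Gradient magnitude |∇z| = √(a² + b²) = √(0.46201 + 0.06923) = 0.72886.
True dip = arctan(0.72886) = 36.09°, dipping toward WNW (azimuth ≈ 291°).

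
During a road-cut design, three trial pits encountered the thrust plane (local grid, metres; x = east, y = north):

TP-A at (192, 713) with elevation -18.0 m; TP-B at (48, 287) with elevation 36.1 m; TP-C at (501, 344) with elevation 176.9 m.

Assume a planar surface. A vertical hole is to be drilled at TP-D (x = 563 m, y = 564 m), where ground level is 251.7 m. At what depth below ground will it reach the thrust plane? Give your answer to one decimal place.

Let the plane be z = a·x + b·y + c.
TP-B−TP-A: −144a − 426b = 54.1;  TP-C−TP-A: 309a − 369b = 194.9.
Solving gives a = 0.34131, b = −0.24237.
Then c = -18 − a·192 − b·713 = 89.28.
At (563, 564): z_contact = 192.16 − 136.70 + 89.28 = 144.74 m.
Depth below ground = 251.7 − 144.74 = 107.0 m.

107.0 m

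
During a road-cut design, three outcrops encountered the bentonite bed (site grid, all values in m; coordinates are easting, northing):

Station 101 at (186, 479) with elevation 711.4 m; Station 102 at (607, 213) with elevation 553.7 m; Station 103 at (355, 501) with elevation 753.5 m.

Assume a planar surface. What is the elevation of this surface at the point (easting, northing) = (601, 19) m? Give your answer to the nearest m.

Let the plane be z = a·easting + b·northing + c.
Station 102−Station 101: 421a − 266b = −157.7;  Station 103−Station 101: 169a + 22b = 42.1.
Solving gives a = 0.14256, b = 0.81849.
Then c = 711.4 − a·186 − b·479 = 292.83.
At (601, 19): z = 85.7 + 15.6 + 292.83 = 394.1 m.

394 m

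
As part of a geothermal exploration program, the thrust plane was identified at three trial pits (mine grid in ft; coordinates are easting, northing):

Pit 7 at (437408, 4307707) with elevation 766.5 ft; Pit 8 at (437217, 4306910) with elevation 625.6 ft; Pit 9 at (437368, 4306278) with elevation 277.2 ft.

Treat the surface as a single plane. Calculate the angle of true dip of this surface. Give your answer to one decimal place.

40.8°

Let the plane be z = a·easting + b·northing + c.
Pit 8−Pit 7: −191a − 797b = −140.9;  Pit 9−Pit 7: −40a − 1429b = −489.3.
Solving gives a = −0.78249, b = 0.36431.
Gradient magnitude |∇z| = √(a² + b²) = √(0.61229 + 0.13272) = 0.86314.
True dip = arctan(0.86314) = 40.8°, dipping toward ESE (azimuth ≈ 115°).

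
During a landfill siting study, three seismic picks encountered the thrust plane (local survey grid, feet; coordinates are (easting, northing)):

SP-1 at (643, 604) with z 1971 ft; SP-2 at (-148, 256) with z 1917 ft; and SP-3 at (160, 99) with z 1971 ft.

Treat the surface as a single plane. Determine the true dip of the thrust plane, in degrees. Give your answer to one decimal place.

9.3°

Two edge vectors: SP-1→SP-2 = (-791, -348, -54), SP-1→SP-3 = (-483, -505, 0).
Normal n = (SP-1→SP-2) × (SP-1→SP-3) = (-27270, 26082, 231371).
So ∂z/∂E = −n_x/n_z = 0.11786 and ∂z/∂N = −n_y/n_z = −0.11273.
Gradient magnitude |∇z| = √(a² + b²) = √(0.01389 + 0.01271) = 0.16309.
True dip = arctan(0.16309) = 9.3°, dipping toward NW (azimuth ≈ 314°).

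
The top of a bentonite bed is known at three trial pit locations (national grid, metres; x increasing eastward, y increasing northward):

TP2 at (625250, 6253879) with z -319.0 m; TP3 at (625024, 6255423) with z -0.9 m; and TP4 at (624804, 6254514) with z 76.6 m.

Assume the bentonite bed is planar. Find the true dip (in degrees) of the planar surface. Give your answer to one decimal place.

37.1°

Two edge vectors: TP2→TP3 = (-226, 1544, 318.1), TP2→TP4 = (-446, 635, 395.6).
Normal n = (TP2→TP3) × (TP2→TP4) = (408812.9, -52467, 545114).
So ∂z/∂x = −n_x/n_z = −0.74996 and ∂z/∂y = −n_y/n_z = 0.09625.
Gradient magnitude |∇z| = √(a² + b²) = √(0.56244 + 0.00926) = 0.75611.
True dip = arctan(0.75611) = 37.1°, dipping toward E (azimuth ≈ 097°).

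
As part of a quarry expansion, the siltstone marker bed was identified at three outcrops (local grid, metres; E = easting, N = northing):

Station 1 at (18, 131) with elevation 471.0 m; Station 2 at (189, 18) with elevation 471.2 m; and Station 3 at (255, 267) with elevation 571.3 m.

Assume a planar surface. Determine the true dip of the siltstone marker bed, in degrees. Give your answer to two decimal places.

Two edge vectors: Station 1→Station 2 = (171, -113, 0.2), Station 1→Station 3 = (237, 136, 100.3).
Normal n = (Station 1→Station 2) × (Station 1→Station 3) = (-11361.1, -17103.9, 50037).
So ∂z/∂E = −n_x/n_z = 0.22705 and ∂z/∂N = −n_y/n_z = 0.34183.
Gradient magnitude |∇z| = √(a² + b²) = √(0.05155 + 0.11684) = 0.41036.
True dip = arctan(0.41036) = 22.31°, dipping toward SSW (azimuth ≈ 214°).

22.31°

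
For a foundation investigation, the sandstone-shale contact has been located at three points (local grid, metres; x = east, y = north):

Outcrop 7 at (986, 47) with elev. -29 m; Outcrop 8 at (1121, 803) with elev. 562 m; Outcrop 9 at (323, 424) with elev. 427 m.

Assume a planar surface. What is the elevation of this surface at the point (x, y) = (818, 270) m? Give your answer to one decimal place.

191.2 m

Let the plane be z = a·x + b·y + c.
Outcrop 8−Outcrop 7: 135a + 756b = 591;  Outcrop 9−Outcrop 7: −663a + 377b = 456.
Solving gives a = −0.220837, b = 0.821181.
Then c = -29 − a·986 − b·47 = 150.15.
At (818, 270): z = −180.6 + 221.7 + 150.15 = 191.2 m.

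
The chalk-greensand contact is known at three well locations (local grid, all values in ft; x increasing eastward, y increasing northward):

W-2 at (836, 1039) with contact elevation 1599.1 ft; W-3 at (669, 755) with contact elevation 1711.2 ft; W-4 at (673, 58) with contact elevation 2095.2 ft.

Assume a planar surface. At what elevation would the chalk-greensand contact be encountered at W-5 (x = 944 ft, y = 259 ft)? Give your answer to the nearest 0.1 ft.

2056.1 ft

Two edge vectors: W-2→W-3 = (-167, -284, 112.1), W-2→W-4 = (-163, -981, 496.1).
Normal n = (W-2→W-3) × (W-2→W-4) = (-30922.3, 64576.4, 117535).
So ∂z/∂x = −n_x/n_z = 0.263090 and ∂z/∂y = −n_y/n_z = −0.549423.
Intercept c from W-2: 1599.1 − 219.94 + 570.85 = 1950.01.
At (944, 259): z = 248.4 − 142.3 + 1950.01 = 2056.1 ft.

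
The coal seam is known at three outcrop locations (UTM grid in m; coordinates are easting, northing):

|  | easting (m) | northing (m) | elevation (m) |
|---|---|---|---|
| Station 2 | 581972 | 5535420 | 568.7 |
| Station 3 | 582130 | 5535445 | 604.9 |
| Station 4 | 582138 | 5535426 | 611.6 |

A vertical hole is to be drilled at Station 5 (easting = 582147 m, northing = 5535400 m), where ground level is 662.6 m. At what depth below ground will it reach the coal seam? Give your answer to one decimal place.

Let the plane be z = a·easting + b·northing + c.
Station 3−Station 2: 158a + 25b = 36.2;  Station 4−Station 2: 166a + 6b = 42.9.
Solving gives a = 0.267114304, b = −0.240162399.
Then c = 568.7 − a·581972 − b·5535420 = 1174515.40.
At (582147, 5535400): z_contact = 155499.79 − 1329394.94 + 1174515.40 = 620.25 m.
Depth below ground = 662.6 − 620.25 = 42.4 m.

42.4 m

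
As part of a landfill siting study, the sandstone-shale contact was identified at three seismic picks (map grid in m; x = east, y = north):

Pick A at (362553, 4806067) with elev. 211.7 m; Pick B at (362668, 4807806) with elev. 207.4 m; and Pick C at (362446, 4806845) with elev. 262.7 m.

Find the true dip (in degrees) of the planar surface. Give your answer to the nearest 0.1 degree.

18.5°

Let the plane be z = a·x + b·y + c.
Pick B−Pick A: 115a + 1739b = −4.3;  Pick C−Pick A: −107a + 778b = 51.
Solving gives a = −0.33401, b = 0.01962.
Gradient magnitude |∇z| = √(a² + b²) = √(0.11156 + 0.00038) = 0.33459.
True dip = arctan(0.33459) = 18.5°, dipping toward E (azimuth ≈ 093°).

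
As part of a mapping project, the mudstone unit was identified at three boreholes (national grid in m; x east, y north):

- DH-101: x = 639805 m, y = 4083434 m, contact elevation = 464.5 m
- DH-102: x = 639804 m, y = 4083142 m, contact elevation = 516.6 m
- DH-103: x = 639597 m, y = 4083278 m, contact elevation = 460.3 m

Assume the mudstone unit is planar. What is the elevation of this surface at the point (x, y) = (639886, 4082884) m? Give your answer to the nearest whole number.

Let the plane be z = a·x + b·y + c.
DH-102−DH-101: −1a − 292b = 52.1;  DH-103−DH-101: −208a − 156b = −4.2.
Solving gives a = 0.15440740, b = −0.17895345.
Then c = 464.5 − a·639805 − b·4083434 = 632418.48.
At (639886, 4082884): z = 98803.1 − 730646.2 + 632418.48 = 575.4 m.

575 m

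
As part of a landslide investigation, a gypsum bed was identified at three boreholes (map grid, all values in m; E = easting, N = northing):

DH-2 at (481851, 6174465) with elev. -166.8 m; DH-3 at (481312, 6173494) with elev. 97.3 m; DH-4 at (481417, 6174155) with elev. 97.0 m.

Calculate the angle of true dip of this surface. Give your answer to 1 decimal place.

34.8°

Two edge vectors: DH-2→DH-3 = (-539, -971, 264.1), DH-2→DH-4 = (-434, -310, 263.8).
Normal n = (DH-2→DH-3) × (DH-2→DH-4) = (-174278.8, 27568.8, -254324).
So ∂z/∂E = −n_x/n_z = −0.68526 and ∂z/∂N = −n_y/n_z = 0.10840.
Gradient magnitude |∇z| = √(a² + b²) = √(0.46959 + 0.01175) = 0.69378.
True dip = arctan(0.69378) = 34.8°, dipping toward E (azimuth ≈ 099°).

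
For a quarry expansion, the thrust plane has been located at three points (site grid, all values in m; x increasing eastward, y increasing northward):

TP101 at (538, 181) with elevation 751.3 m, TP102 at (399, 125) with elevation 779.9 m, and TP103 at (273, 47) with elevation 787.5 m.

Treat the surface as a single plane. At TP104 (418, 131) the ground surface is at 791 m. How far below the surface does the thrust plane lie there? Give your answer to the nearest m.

16 m

Two edge vectors: TP101→TP102 = (-139, -56, 28.6), TP101→TP103 = (-265, -134, 36.2).
Normal n = (TP101→TP102) × (TP101→TP103) = (1805.2, -2547.2, 3786).
So ∂z/∂x = −n_x/n_z = −0.47681 and ∂z/∂y = −n_y/n_z = 0.67279.
Intercept c from TP101: 751.3 + 256.52 − 121.78 = 886.05.
At (418, 131): z_contact = −199.3 + 88.1 + 886.05 = 774.9 m.
Depth below ground = 791 − 774.9 = 16 m.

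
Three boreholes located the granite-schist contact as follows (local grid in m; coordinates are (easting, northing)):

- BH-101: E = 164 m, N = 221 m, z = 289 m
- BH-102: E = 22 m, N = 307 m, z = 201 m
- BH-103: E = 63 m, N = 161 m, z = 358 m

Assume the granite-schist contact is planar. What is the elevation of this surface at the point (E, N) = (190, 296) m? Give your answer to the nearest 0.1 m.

206.6 m

Two edge vectors: BH-101→BH-102 = (-142, 86, -88), BH-101→BH-103 = (-101, -60, 69).
Normal n = (BH-101→BH-102) × (BH-101→BH-103) = (654, 18686, 17206).
So ∂z/∂E = −n_x/n_z = −0.03801 and ∂z/∂N = −n_y/n_z = −1.08602.
Intercept c from BH-101: 289 + 6.23 + 240.01 = 535.24.
At (190, 296): z = −7.2 − 321.5 + 535.24 = 206.6 m.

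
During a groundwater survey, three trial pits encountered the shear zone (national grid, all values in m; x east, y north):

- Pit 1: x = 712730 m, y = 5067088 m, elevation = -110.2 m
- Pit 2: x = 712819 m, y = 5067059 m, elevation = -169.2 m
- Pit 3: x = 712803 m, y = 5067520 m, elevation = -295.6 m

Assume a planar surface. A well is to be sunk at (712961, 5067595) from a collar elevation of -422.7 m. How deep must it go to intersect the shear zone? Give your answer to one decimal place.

Let the plane be z = a·x + b·y + c.
Pit 2−Pit 1: 89a − 29b = −59;  Pit 3−Pit 1: 73a + 432b = −185.4.
Solving gives a = −0.760867743, b = −0.300594108.
Then c = -110.2 − a·712730 − b·5067088 = 2065319.87.
At (712961, 5067595): z_contact = −542469.03 − 1523289.20 + 2065319.87 = -438.36 m.
Depth below ground = -422.7 − (-438.36) = 15.7 m.

15.7 m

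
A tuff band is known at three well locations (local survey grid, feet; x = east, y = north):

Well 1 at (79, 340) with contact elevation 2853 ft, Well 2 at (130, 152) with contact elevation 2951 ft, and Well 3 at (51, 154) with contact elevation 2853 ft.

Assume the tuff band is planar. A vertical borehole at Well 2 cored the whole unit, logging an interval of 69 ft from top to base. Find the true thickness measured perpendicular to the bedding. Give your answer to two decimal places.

Two edge vectors: Well 1→Well 2 = (51, -188, 98), Well 1→Well 3 = (-28, -186, 0).
Normal n = (Well 1→Well 2) × (Well 1→Well 3) = (18228, -2744, -14750).
So ∂z/∂x = −n_x/n_z = 1.23580 and ∂z/∂y = −n_y/n_z = −0.18603.
|∇z| = √(a²+b²) = 1.24972, so dip δ = arctan(1.24972) = 51.33°.
True thickness = vertical thickness × cos δ = 69 × cos 51.33° = 43.11 ft.

43.11 ft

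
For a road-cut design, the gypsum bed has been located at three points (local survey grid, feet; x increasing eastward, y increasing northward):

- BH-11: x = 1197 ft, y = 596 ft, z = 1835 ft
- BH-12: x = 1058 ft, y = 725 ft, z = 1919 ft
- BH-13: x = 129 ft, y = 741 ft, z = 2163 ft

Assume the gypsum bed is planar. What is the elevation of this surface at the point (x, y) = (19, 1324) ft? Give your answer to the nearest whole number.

2410 ft

Let the plane be z = a·x + b·y + c.
BH-12−BH-11: −139a + 129b = 84;  BH-13−BH-11: −1068a + 145b = 328.
Solving gives a = −0.25619, b = 0.37512.
Then c = 1835 − a·1197 − b·596 = 1918.09.
At (19, 1324): z = −4.9 + 496.7 + 1918.09 = 2409.9 ft.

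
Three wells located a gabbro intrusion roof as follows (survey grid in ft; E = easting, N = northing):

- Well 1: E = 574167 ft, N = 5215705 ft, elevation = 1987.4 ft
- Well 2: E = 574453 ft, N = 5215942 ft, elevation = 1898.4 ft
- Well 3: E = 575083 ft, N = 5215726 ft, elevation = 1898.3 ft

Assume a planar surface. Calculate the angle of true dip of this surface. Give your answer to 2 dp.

Two edge vectors: Well 1→Well 2 = (286, 237, -89), Well 1→Well 3 = (916, 21, -89.1).
Normal n = (Well 1→Well 2) × (Well 1→Well 3) = (-19247.7, -56041.4, -211086).
So ∂z/∂E = −n_x/n_z = −0.09118 and ∂z/∂N = −n_y/n_z = −0.26549.
Gradient magnitude |∇z| = √(a² + b²) = √(0.00831 + 0.07049) = 0.28071.
True dip = arctan(0.28071) = 15.68°, dipping toward NNE (azimuth ≈ 019°).

15.68°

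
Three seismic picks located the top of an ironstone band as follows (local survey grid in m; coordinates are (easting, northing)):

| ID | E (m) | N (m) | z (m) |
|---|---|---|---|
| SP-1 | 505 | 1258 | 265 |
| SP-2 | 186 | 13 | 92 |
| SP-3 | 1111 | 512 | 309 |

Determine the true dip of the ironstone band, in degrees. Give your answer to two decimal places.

Two edge vectors: SP-1→SP-2 = (-319, -1245, -173), SP-1→SP-3 = (606, -746, 44).
Normal n = (SP-1→SP-2) × (SP-1→SP-3) = (-183838, -90802, 992444).
So ∂z/∂E = −n_x/n_z = 0.18524 and ∂z/∂N = −n_y/n_z = 0.09149.
Gradient magnitude |∇z| = √(a² + b²) = √(0.03431 + 0.00837) = 0.20660.
True dip = arctan(0.20660) = 11.67°, dipping toward WSW (azimuth ≈ 244°).

11.67°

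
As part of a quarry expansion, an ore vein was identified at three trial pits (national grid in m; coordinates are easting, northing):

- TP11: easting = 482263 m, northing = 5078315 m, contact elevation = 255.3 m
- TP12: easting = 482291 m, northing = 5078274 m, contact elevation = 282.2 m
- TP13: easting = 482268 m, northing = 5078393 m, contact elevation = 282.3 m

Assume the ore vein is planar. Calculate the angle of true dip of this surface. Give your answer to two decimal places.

Two edge vectors: TP11→TP12 = (28, -41, 26.9), TP11→TP13 = (5, 78, 27).
Normal n = (TP11→TP12) × (TP11→TP13) = (-3205.2, -621.5, 2389).
So ∂z/∂easting = −n_x/n_z = 1.34165 and ∂z/∂northing = −n_y/n_z = 0.26015.
Gradient magnitude |∇z| = √(a² + b²) = √(1.80002 + 0.06768) = 1.36664.
True dip = arctan(1.36664) = 53.81°, dipping toward W (azimuth ≈ 259°).

53.81°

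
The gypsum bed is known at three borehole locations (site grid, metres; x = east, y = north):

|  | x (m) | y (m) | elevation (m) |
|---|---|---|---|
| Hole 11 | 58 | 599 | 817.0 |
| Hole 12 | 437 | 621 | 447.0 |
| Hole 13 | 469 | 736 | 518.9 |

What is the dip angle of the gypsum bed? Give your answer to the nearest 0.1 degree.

Let the plane be z = a·x + b·y + c.
Hole 12−Hole 11: 379a + 22b = −370;  Hole 13−Hole 11: 411a + 137b = −298.1.
Solving gives a = −1.02917, b = 0.91159.
Gradient magnitude |∇z| = √(a² + b²) = √(1.05919 + 0.83101) = 1.37484.
True dip = arctan(1.37484) = 54.0°, dipping toward SE (azimuth ≈ 132°).

54.0°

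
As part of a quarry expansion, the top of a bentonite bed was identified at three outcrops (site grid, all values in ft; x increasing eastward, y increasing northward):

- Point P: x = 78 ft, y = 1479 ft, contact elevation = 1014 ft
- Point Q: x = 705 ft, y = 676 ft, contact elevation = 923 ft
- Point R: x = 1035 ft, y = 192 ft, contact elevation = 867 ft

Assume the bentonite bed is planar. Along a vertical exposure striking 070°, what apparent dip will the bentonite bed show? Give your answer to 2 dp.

Let the plane be z = a·x + b·y + c.
Point Q−Point P: 627a − 803b = −91;  Point R−Point P: 957a − 1287b = −147.
Solving gives a = 0.02401, b = 0.13208.
Unit vector along 070° is (sin 70°, cos 70°) = (0.9397, 0.3420).
Slope in that direction = a·(0.9397) + b·(0.3420) = 0.06774.
Apparent dip = arctan|0.06774| = 3.88° (true dip is 7.6°, so apparent ≤ true as expected).

3.88°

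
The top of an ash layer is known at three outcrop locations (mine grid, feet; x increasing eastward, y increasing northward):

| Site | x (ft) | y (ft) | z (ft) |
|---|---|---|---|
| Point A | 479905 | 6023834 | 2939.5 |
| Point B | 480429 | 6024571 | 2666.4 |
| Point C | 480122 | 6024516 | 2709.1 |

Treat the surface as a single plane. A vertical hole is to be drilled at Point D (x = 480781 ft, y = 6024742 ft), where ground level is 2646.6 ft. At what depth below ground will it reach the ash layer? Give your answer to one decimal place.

Let the plane be z = a·x + b·y + c.
Point B−Point A: 524a + 737b = −273.1;  Point C−Point A: 217a + 682b = −230.4.
Solving gives a = −0.083313834, b = −0.311320965.
Then c = 2939.5 − a·479905 − b·6023834 = 1918268.04.
At (480781, 6024742): z_contact = −40055.71 − 1875628.49 + 1918268.04 = 2583.84 ft.
Depth below ground = 2646.6 − 2583.84 = 62.8 ft.

62.8 ft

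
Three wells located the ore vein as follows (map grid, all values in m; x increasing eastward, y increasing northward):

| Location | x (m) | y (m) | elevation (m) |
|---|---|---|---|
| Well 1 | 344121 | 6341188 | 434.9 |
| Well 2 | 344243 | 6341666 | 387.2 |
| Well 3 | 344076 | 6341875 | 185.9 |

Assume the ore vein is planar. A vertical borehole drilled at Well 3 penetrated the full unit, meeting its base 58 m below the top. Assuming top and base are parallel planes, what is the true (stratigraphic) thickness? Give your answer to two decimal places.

Let the plane be z = a·x + b·y + c.
Well 2−Well 1: 122a + 478b = −47.7;  Well 3−Well 1: −45a + 687b = −249.
Solving gives a = 0.81892, b = −0.30880.
|∇z| = √(a²+b²) = 0.87521, so dip δ = arctan(0.87521) = 41.19°.
True thickness = vertical thickness × cos δ = 58 × cos 41.19° = 43.64 m.

43.64 m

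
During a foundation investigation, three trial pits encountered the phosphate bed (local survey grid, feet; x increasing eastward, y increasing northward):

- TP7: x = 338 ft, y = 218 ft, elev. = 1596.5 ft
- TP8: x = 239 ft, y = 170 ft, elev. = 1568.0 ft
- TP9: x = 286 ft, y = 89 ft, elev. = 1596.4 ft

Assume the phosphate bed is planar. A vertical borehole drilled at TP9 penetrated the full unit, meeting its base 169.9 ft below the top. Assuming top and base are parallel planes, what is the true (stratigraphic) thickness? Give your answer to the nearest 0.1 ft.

Two edge vectors: TP7→TP8 = (-99, -48, -28.5), TP7→TP9 = (-52, -129, -0.1).
Normal n = (TP7→TP8) × (TP7→TP9) = (-3671.7, 1472.1, 10275).
So ∂z/∂x = −n_x/n_z = 0.35734 and ∂z/∂y = −n_y/n_z = −0.14327.
|∇z| = √(a²+b²) = 0.38499, so dip δ = arctan(0.38499) = 21.06°.
True thickness = vertical thickness × cos δ = 169.9 × cos 21.06° = 158.6 ft.

158.6 ft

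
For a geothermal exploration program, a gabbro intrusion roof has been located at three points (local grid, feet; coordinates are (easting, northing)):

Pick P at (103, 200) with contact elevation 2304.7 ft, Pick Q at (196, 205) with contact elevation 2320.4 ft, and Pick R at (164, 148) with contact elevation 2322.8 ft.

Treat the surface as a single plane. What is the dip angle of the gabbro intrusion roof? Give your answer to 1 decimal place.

Let the plane be z = a·E + b·N + c.
Pick Q−Pick P: 93a + 5b = 15.7;  Pick R−Pick P: 61a − 52b = 18.1.
Solving gives a = 0.17641, b = −0.14114.
Gradient magnitude |∇z| = √(a² + b²) = √(0.03112 + 0.01992) = 0.22592.
True dip = arctan(0.22592) = 12.7°, dipping toward NW (azimuth ≈ 309°).

12.7°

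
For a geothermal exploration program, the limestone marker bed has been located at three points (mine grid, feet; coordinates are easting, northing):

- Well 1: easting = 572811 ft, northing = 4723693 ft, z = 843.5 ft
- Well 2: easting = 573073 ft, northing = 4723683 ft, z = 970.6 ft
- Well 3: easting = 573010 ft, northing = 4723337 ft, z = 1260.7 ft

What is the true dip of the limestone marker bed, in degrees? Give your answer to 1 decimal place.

Let the plane be z = a·easting + b·northing + c.
Well 2−Well 1: 262a − 10b = 127.1;  Well 3−Well 1: 199a − 356b = 417.2.
Solving gives a = 0.44999, b = −0.92037.
Gradient magnitude |∇z| = √(a² + b²) = √(0.20249 + 0.84709) = 1.02449.
True dip = arctan(1.02449) = 45.7°, dipping toward NNW (azimuth ≈ 334°).

45.7°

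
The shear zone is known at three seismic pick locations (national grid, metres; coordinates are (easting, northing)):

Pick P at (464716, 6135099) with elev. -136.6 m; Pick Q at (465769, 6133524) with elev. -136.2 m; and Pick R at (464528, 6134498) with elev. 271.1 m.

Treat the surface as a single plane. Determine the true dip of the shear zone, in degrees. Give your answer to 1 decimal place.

Let the plane be z = a·E + b·N + c.
Pick Q−Pick P: 1053a − 1575b = 0.4;  Pick R−Pick P: −188a − 601b = 407.7.
Solving gives a = −0.69098, b = −0.46222.
Gradient magnitude |∇z| = √(a² + b²) = √(0.47745 + 0.21365) = 0.83133.
True dip = arctan(0.83133) = 39.7°, dipping toward NE (azimuth ≈ 056°).

39.7°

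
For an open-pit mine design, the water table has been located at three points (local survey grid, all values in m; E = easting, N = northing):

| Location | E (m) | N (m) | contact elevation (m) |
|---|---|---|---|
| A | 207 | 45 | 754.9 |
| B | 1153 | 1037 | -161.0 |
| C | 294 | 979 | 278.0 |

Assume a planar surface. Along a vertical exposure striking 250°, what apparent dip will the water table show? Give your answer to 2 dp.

31.38°

Let the plane be z = a·E + b·N + c.
B−A: 946a + 992b = −915.9;  C−A: 87a + 934b = −476.9.
Solving gives a = −0.47960, b = −0.46593.
Unit vector along 250° is (sin 250°, cos 250°) = (-0.9397, -0.3420).
Slope in that direction = a·(-0.9397) + b·(-0.3420) = 0.61003.
Apparent dip = arctan|0.61003| = 31.38° (true dip is 33.8°, so apparent ≤ true as expected).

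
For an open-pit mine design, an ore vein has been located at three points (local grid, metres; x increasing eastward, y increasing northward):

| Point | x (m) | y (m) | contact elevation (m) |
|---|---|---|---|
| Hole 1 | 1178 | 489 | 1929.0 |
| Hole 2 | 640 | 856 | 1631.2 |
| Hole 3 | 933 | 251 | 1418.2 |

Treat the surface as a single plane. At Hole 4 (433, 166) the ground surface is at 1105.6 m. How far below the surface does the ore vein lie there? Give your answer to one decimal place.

Let the plane be z = a·x + b·y + c.
Hole 2−Hole 1: −538a + 367b = −297.8;  Hole 3−Hole 1: −245a − 238b = −510.8.
Solving gives a = 1.185269, b = 0.926089.
Then c = 1929 − a·1178 − b·489 = 79.90.
At (433, 166): z_contact = 513.22 + 153.73 + 79.90 = 746.85 m.
Depth below ground = 1105.6 − 746.85 = 358.8 m.

358.8 m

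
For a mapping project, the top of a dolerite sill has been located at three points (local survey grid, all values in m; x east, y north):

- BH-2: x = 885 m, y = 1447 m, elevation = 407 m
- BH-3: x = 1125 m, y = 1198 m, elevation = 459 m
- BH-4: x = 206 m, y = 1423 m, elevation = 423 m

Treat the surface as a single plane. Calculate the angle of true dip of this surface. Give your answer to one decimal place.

12.7°

Two edge vectors: BH-2→BH-3 = (240, -249, 52), BH-2→BH-4 = (-679, -24, 16).
Normal n = (BH-2→BH-3) × (BH-2→BH-4) = (-2736, -39148, -174831).
So ∂z/∂x = −n_x/n_z = −0.01565 and ∂z/∂y = −n_y/n_z = −0.22392.
Gradient magnitude |∇z| = √(a² + b²) = √(0.00024 + 0.05014) = 0.22447.
True dip = arctan(0.22447) = 12.7°, dipping toward N (azimuth ≈ 004°).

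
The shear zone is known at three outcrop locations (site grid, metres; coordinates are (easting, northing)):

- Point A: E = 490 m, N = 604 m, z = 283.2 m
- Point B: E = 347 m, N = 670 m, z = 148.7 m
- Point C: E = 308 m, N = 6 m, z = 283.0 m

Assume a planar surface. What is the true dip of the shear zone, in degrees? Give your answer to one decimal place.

40.8°

Two edge vectors: Point A→Point B = (-143, 66, -134.5), Point A→Point C = (-182, -598, -0.2).
Normal n = (Point A→Point B) × (Point A→Point C) = (-80444.2, 24450.4, 97526).
So ∂z/∂E = −n_x/n_z = 0.82485 and ∂z/∂N = −n_y/n_z = −0.25071.
Gradient magnitude |∇z| = √(a² + b²) = √(0.68038 + 0.06285) = 0.86211.
True dip = arctan(0.86211) = 40.8°, dipping toward WNW (azimuth ≈ 287°).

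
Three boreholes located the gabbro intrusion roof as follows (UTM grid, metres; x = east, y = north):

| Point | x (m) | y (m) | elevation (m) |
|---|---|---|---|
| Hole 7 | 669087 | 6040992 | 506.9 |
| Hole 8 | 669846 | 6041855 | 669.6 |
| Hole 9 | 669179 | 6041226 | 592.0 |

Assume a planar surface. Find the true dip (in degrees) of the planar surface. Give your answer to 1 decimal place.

31.8°

Let the plane be z = a·x + b·y + c.
Hole 8−Hole 7: 759a + 863b = 162.7;  Hole 9−Hole 7: 92a + 234b = 85.1.
Solving gives a = −0.36014, b = 0.50527.
Gradient magnitude |∇z| = √(a² + b²) = √(0.12970 + 0.25530) = 0.62048.
True dip = arctan(0.62048) = 31.8°, dipping toward SE (azimuth ≈ 145°).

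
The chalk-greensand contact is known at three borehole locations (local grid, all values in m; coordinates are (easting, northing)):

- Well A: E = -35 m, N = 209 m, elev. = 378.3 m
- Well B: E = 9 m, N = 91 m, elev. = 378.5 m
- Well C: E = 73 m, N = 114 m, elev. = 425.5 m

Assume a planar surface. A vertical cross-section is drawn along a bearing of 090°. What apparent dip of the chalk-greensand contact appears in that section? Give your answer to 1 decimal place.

32.9°

Let the plane be z = a·E + b·N + c.
Well B−Well A: 44a − 118b = 0.2;  Well C−Well A: 108a − 95b = 47.2.
Solving gives a = 0.64813, b = 0.23998.
Unit vector along 090° is (sin 90°, cos 90°) = (1.0000, 0.0000).
Slope in that direction = a·(1.0000) + b·(0.0000) = 0.64813.
Apparent dip = arctan|0.64813| = 32.9° (true dip is 34.6°, so apparent ≤ true as expected).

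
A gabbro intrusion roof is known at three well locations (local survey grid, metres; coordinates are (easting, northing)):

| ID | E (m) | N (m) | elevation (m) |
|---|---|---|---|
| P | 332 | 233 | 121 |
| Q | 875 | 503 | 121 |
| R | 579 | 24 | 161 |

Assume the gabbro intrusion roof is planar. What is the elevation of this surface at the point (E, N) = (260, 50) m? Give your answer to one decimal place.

138.7 m

Two edge vectors: P→Q = (543, 270, 0), P→R = (247, -209, 40).
Normal n = (P→Q) × (P→R) = (10800, -21720, -180177).
So ∂z/∂E = −n_x/n_z = 0.05994 and ∂z/∂N = −n_y/n_z = −0.12055.
Intercept c from P: 121 − 19.90 + 28.09 = 129.19.
At (260, 50): z = 15.6 − 6.0 + 129.19 = 138.7 m.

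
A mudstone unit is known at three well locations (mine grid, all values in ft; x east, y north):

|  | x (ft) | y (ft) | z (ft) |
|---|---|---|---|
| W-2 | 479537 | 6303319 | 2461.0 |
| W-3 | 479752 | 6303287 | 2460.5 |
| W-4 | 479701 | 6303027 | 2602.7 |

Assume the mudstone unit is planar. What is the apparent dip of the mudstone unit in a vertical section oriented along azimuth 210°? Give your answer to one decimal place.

26.6°

Two edge vectors: W-2→W-3 = (215, -32, -0.5), W-2→W-4 = (164, -292, 141.7).
Normal n = (W-2→W-3) × (W-2→W-4) = (-4680.4, -30547.5, -57532).
So ∂z/∂x = −n_x/n_z = −0.08135 and ∂z/∂y = −n_y/n_z = −0.53097.
Unit vector along 210° is (sin 210°, cos 210°) = (-0.5000, -0.8660).
Slope in that direction = a·(-0.5000) + b·(-0.8660) = 0.50051.
Apparent dip = arctan|0.50051| = 26.6° (true dip is 28.2°, so apparent ≤ true as expected).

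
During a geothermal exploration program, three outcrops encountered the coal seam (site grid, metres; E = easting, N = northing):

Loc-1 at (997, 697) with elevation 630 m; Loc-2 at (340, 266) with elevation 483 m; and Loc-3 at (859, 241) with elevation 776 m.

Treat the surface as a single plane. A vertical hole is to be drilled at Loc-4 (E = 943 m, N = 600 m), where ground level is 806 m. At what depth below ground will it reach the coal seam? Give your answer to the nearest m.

Let the plane be z = a·E + b·N + c.
Loc-2−Loc-1: −657a − 431b = −147;  Loc-3−Loc-1: −138a − 456b = 146.
Solving gives a = 0.54123, b = −0.48397.
Then c = 630 − a·997 − b·697 = 427.72.
At (943, 600): z_contact = 510.4 − 290.4 + 427.72 = 647.7 m.
Depth below ground = 806 − 647.7 = 158 m.

158 m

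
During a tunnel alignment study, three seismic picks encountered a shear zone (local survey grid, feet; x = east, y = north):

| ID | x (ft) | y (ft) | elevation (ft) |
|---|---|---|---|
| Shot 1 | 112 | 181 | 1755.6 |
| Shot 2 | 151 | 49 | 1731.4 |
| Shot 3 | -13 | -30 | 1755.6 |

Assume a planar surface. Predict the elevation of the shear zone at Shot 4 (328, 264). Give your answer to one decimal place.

Two edge vectors: Shot 1→Shot 2 = (39, -132, -24.2), Shot 1→Shot 3 = (-125, -211, 0).
Normal n = (Shot 1→Shot 2) × (Shot 1→Shot 3) = (-5106.2, 3025, -24729).
So ∂z/∂x = −n_x/n_z = −0.20649 and ∂z/∂y = −n_y/n_z = 0.12233.
Intercept c from Shot 1: 1755.6 + 23.13 − 22.14 = 1756.59.
At (328, 264): z = −67.7 + 32.3 + 1756.59 = 1721.2 ft.

1721.2 ft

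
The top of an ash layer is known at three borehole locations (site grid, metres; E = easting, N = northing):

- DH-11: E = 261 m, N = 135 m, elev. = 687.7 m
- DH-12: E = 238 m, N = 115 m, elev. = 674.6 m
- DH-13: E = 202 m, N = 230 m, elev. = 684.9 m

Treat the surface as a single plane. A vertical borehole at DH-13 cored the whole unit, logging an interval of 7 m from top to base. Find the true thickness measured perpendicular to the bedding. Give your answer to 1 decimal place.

6.4 m

Two edge vectors: DH-11→DH-12 = (-23, -20, -13.1), DH-11→DH-13 = (-59, 95, -2.8).
Normal n = (DH-11→DH-12) × (DH-11→DH-13) = (1300.5, 708.5, -3365).
So ∂z/∂E = −n_x/n_z = 0.38648 and ∂z/∂N = −n_y/n_z = 0.21055.
|∇z| = √(a²+b²) = 0.44011, so dip δ = arctan(0.44011) = 23.75°.
True thickness = vertical thickness × cos δ = 7 × cos 23.75° = 6.4 m.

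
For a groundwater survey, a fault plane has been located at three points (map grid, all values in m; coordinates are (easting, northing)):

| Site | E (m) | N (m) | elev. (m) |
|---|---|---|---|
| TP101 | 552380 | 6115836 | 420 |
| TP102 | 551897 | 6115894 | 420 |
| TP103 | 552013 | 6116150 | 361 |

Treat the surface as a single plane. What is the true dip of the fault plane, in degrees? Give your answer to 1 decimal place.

Two edge vectors: TP101→TP102 = (-483, 58, 0), TP101→TP103 = (-367, 314, -59).
Normal n = (TP101→TP102) × (TP101→TP103) = (-3422, -28497, -130376).
So ∂z/∂E = −n_x/n_z = −0.02625 and ∂z/∂N = −n_y/n_z = −0.21858.
Gradient magnitude |∇z| = √(a² + b²) = √(0.00069 + 0.04778) = 0.22015.
True dip = arctan(0.22015) = 12.4°, dipping toward N (azimuth ≈ 007°).

12.4°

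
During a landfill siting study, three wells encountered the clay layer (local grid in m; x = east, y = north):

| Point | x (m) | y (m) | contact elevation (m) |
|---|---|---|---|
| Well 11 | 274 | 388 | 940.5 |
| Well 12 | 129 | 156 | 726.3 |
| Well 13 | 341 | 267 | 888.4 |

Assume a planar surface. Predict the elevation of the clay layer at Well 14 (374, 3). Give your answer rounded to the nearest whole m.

Two edge vectors: Well 11→Well 12 = (-145, -232, -214.2), Well 11→Well 13 = (67, -121, -52.1).
Normal n = (Well 11→Well 12) × (Well 11→Well 13) = (-13831, -21905.9, 33089).
So ∂z/∂x = −n_x/n_z = 0.41799 and ∂z/∂y = −n_y/n_z = 0.66203.
Intercept c from Well 11: 940.5 − 114.53 − 256.87 = 569.10.
At (374, 3): z = 156.3 + 2.0 + 569.10 = 727.4 m.

727 m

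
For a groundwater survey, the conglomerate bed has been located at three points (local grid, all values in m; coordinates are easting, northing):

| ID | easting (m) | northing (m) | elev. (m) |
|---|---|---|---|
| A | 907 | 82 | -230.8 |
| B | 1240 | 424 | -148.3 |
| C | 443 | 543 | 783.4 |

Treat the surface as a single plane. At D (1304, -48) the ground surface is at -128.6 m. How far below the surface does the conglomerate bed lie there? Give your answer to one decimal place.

651.5 m

Let the plane be z = a·easting + b·northing + c.
B−A: 333a + 342b = 82.5;  C−A: −464a + 461b = 1014.2.
Solving gives a = −0.989183, b = 1.204380.
Then c = -230.8 − a·907 − b·82 = 567.63.
At (1304, -48): z_contact = −1289.89 − 57.81 + 567.63 = -780.08 m.
Depth below ground = -128.6 − (-780.08) = 651.5 m.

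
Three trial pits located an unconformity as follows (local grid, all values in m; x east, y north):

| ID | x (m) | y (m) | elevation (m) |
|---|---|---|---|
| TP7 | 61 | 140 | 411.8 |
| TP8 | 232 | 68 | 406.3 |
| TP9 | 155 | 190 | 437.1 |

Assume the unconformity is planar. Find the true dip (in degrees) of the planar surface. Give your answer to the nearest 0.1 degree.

Two edge vectors: TP7→TP8 = (171, -72, -5.5), TP7→TP9 = (94, 50, 25.3).
Normal n = (TP7→TP8) × (TP7→TP9) = (-1546.6, -4843.3, 15318).
So ∂z/∂x = −n_x/n_z = 0.10097 and ∂z/∂y = −n_y/n_z = 0.31618.
Gradient magnitude |∇z| = √(a² + b²) = √(0.01019 + 0.09997) = 0.33191.
True dip = arctan(0.33191) = 18.4°, dipping toward SSW (azimuth ≈ 198°).

18.4°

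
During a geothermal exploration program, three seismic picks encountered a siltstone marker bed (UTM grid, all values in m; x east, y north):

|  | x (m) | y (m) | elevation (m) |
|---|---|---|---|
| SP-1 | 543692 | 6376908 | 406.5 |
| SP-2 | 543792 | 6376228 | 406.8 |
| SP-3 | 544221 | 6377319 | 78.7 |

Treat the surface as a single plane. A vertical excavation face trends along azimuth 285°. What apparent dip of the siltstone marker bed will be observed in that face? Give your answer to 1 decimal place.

Two edge vectors: SP-1→SP-2 = (100, -680, 0.3), SP-1→SP-3 = (529, 411, -327.8).
Normal n = (SP-1→SP-2) × (SP-1→SP-3) = (222780.7, 32938.7, 400820).
So ∂z/∂x = −n_x/n_z = −0.55581 and ∂z/∂y = −n_y/n_z = −0.08218.
Unit vector along 285° is (sin 285°, cos 285°) = (-0.9659, 0.2588).
Slope in that direction = a·(-0.9659) + b·(0.2588) = 0.51560.
Apparent dip = arctan|0.51560| = 27.3° (true dip is 29.3°, so apparent ≤ true as expected).

27.3°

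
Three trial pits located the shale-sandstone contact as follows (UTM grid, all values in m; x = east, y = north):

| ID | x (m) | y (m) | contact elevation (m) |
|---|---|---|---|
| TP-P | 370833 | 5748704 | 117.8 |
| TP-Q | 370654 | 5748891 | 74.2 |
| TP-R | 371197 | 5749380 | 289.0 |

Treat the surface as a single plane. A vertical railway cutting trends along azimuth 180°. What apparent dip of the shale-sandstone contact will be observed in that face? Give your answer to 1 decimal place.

Let the plane be z = a·x + b·y + c.
TP-Q−TP-P: −179a + 187b = −43.6;  TP-R−TP-P: 364a + 676b = 171.2.
Solving gives a = 0.32521, b = 0.07814.
Unit vector along 180° is (sin 180°, cos 180°) = (0.0000, -1.0000).
Slope in that direction = a·(0.0000) + b·(-1.0000) = −0.07814.
Apparent dip = arctan|0.07814| = 4.5° (true dip is 18.5°, so apparent ≤ true as expected).

4.5°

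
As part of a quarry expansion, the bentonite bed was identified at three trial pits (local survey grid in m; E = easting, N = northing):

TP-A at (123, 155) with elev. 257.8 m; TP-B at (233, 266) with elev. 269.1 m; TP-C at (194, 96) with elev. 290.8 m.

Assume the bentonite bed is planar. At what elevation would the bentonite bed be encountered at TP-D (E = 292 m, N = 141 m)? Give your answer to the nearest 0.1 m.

Two edge vectors: TP-A→TP-B = (110, 111, 11.3), TP-A→TP-C = (71, -59, 33).
Normal n = (TP-A→TP-B) × (TP-A→TP-C) = (4329.7, -2827.7, -14371).
So ∂z/∂E = −n_x/n_z = 0.30128 and ∂z/∂N = −n_y/n_z = −0.19676.
Intercept c from TP-A: 257.8 − 37.06 + 30.50 = 251.24.
At (292, 141): z = 88.0 − 27.7 + 251.24 = 311.5 m.

311.5 m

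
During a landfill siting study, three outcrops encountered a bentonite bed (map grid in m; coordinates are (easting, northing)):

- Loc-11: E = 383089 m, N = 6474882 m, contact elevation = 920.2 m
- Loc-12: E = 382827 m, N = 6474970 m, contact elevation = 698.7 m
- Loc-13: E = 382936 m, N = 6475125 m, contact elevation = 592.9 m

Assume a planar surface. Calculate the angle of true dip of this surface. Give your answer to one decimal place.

48.9°

Let the plane be z = a·E + b·N + c.
Loc-12−Loc-11: −262a + 88b = −221.5;  Loc-13−Loc-11: −153a + 243b = −327.3.
Solving gives a = 0.49843, b = −1.03309.
Gradient magnitude |∇z| = √(a² + b²) = √(0.24843 + 1.06727) = 1.14704.
True dip = arctan(1.14704) = 48.9°, dipping toward NNW (azimuth ≈ 334°).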